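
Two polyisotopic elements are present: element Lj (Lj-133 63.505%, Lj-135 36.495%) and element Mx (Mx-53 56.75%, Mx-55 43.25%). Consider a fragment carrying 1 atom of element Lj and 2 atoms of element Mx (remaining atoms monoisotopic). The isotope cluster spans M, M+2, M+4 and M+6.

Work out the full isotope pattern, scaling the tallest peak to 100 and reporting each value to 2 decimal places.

Element Lj pattern (n=1): 0.63505 : 0.36495
Element Mx pattern (n=2): 0.32205625 : 0.4908875 : 0.18705625
Convolve the two distributions (both contribute in 2-u steps):
  M: 0.63505×0.32205625 = 0.204522
  M+2: 0.63505×0.4908875 + 0.36495×0.32205625 = 0.429273
  M+4: 0.63505×0.18705625 + 0.36495×0.4908875 = 0.297939
  M+6: 0.36495×0.18705625 = 0.068266
Scale to base peak (0.429273) = 100: 47.64 : 100.00 : 69.41 : 15.90

47.64 : 100.00 : 69.41 : 15.90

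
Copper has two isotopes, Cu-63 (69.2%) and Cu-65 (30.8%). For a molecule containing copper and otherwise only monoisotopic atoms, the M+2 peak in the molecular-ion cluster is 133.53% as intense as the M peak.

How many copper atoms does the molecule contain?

3

The M+2/M ratio from n Cu atoms is n · q/p = n · 0.308/0.692.
n = 1.3353 × 0.692/0.308 = 3.00 ≈ 3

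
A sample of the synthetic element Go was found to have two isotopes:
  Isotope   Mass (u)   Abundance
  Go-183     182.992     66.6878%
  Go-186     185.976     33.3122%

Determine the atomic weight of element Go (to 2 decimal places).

183.99 u

Average mass = Σ (abundance × isotope mass) = 0.666878 × 182.992 + 0.333122 × 185.976
= 122.0333 + 61.9527 = 183.9860 u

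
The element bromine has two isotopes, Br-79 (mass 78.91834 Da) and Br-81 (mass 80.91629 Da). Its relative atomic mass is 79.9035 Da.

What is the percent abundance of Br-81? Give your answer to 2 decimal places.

Let x be the fractional abundance of Br-79; then Br-81 has abundance 1 − x.
78.91834·x + 80.91629·(1 − x) = 79.9035
(78.91834 − 80.91629)·x = 79.9035 − 80.91629
x = -1.01279 / -1.99795 = 0.50691 → 50.69% Br-79, 49.31% Br-81.

49.31%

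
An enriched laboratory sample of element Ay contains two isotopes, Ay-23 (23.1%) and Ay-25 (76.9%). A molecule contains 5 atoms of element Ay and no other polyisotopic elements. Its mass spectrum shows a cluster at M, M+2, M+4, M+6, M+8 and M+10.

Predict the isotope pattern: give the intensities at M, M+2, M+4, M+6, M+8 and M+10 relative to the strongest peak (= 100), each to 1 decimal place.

Expanding (0.231 + 0.769)^5:
P(M) = 0.231^5 = 0.000658
P(M+2) = 5 × 0.231^4 × 0.769^1 = 0.010948
P(M+4) = 10 × 0.231^3 × 0.769^2 = 0.072893
P(M+6) = 10 × 0.231^2 × 0.769^3 = 0.242663
P(M+8) = 5 × 0.231^1 × 0.769^4 = 0.403913
P(M+10) = 0.769^5 = 0.268925
The M+8 peak is largest (0.403913); scaling to 100 gives 0.2 : 2.7 : 18.0 : 60.1 : 100.0 : 66.6.

0.2 : 2.7 : 18.0 : 60.1 : 100.0 : 66.6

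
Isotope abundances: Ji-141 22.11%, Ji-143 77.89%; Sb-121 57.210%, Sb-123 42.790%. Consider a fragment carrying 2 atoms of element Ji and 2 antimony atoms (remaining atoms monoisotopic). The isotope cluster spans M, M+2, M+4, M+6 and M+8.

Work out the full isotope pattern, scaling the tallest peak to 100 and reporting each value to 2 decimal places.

Element Ji pattern (n=2): 0.04888521 : 0.34442958 : 0.60668521
Antimony pattern (n=2): 0.32729841 : 0.48960318 : 0.18309841
Convolve the two distributions (both contribute in 2-u steps):
  M: 0.04888521×0.32729841 = 0.016000
  M+2: 0.04888521×0.48960318 + 0.34442958×0.32729841 = 0.136666
  M+4: 0.04888521×0.18309841 + 0.34442958×0.48960318 + 0.60668521×0.32729841 = 0.376152
  M+6: 0.34442958×0.18309841 + 0.60668521×0.48960318 = 0.360100
  M+8: 0.60668521×0.18309841 = 0.111083
Scale to base peak (0.376152) = 100: 4.25 : 36.33 : 100.00 : 95.73 : 29.53

4.25 : 36.33 : 100.00 : 95.73 : 29.53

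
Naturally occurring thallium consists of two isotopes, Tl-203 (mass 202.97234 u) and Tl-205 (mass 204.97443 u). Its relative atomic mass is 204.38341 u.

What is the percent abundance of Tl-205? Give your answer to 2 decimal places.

Let x be the fractional abundance of Tl-203; then Tl-205 has abundance 1 − x.
202.97234·x + 204.97443·(1 − x) = 204.38341
(202.97234 − 204.97443)·x = 204.38341 − 204.97443
x = -0.59102 / -2.00209 = 0.29520 → 29.52% Tl-203, 70.48% Tl-205.

70.48%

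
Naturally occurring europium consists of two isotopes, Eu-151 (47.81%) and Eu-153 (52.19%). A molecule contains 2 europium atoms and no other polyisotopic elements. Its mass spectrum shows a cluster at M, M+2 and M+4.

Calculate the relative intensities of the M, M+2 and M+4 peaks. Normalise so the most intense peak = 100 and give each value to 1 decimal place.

The 2 Eu atoms are independent, so intensities follow the terms of (0.4781 + 0.5219)^2.
P(M) = 0.4781^2 = 0.228580
P(M+2) = 2 × 0.4781^1 × 0.5219^1 = 0.499041
P(M+4) = 0.5219^2 = 0.272380
The M+2 peak is largest (0.499041); scaling to 100 gives 45.8 : 100.0 : 54.6.

45.8 : 100.0 : 54.6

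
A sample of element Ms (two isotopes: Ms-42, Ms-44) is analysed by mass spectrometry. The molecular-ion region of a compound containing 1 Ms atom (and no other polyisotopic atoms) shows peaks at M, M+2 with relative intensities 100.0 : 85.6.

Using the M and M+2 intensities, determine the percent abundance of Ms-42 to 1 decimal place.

If p is the fraction of Ms that is Ms-42, then I(M+2)/I(M) = [C(1,1)·p^0·(1−p)] / p^1 = 1·(1−p)/p = 85.6/100.0 = 0.8560
(1−p)/p = 0.8560/1 = 0.8560  ⇒  p = 1/(1 + 0.8560) = 0.5388
Ms-42: 53.9%, Ms-44: 46.1%.

53.9%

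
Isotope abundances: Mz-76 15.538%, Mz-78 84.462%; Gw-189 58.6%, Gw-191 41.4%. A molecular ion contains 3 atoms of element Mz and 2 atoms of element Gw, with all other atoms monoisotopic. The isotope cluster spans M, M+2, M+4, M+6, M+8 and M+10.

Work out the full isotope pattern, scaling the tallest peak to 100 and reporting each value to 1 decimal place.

Element Mz pattern (n=3): 0.00375133 : 0.06117484 : 0.33253633 : 0.6025375
Element Gw pattern (n=2): 0.343396 : 0.485208 : 0.171396
Convolve the two distributions (both contribute in 2-u steps):
  M: 0.00375133×0.343396 = 0.001288
  M+2: 0.00375133×0.485208 + 0.06117484×0.343396 = 0.022827
  M+4: 0.00375133×0.171396 + 0.06117484×0.485208 + 0.33253633×0.343396 = 0.144517
  M+6: 0.06117484×0.171396 + 0.33253633×0.485208 + 0.6025375×0.343396 = 0.378743
  M+8: 0.33253633×0.171396 + 0.6025375×0.485208 = 0.349351
  M+10: 0.6025375×0.171396 = 0.103273
Scale to base peak (0.378743) = 100: 0.3 : 6.0 : 38.2 : 100.0 : 92.2 : 27.3

0.3 : 6.0 : 38.2 : 100.0 : 92.2 : 27.3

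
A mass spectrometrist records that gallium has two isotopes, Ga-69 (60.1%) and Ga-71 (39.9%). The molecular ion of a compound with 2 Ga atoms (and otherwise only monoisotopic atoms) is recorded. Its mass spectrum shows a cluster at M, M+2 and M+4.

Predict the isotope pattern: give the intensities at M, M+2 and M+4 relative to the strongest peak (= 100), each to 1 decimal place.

75.3 : 100.0 : 33.2

Each Ga atom is independently Ga-69 (p = 0.601) or Ga-71 (q = 0.399); the cluster is the binomial expansion (p + q)^2.
P(M) = 0.601^2 = 0.361201
P(M+2) = 2 × 0.601^1 × 0.399^1 = 0.479598
P(M+4) = 0.399^2 = 0.159201
The M+2 peak is largest (0.479598); scaling to 100 gives 75.3 : 100.0 : 33.2.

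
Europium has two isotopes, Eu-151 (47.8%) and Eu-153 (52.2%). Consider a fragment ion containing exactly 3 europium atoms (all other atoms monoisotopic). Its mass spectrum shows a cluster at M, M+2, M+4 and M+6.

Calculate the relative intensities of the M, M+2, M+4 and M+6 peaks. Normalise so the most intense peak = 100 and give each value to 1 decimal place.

28.0 : 91.6 : 100.0 : 36.4

Each Eu atom is independently Eu-151 (p = 0.478) or Eu-153 (q = 0.522); the cluster is the binomial expansion (p + q)^3.
P(M) = 0.478^3 = 0.109215
P(M+2) = 3 × 0.478^2 × 0.522^1 = 0.357806
P(M+4) = 3 × 0.478^1 × 0.522^2 = 0.390742
P(M+6) = 0.522^3 = 0.142237
The M+4 peak is largest (0.390742); scaling to 100 gives 28.0 : 91.6 : 100.0 : 36.4.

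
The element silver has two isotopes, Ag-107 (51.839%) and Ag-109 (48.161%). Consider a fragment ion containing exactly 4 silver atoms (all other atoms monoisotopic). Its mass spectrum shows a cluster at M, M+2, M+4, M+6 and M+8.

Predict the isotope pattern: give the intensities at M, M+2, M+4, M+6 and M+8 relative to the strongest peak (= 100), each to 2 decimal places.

Each Ag atom is independently Ag-107 (p = 0.51839) or Ag-109 (q = 0.48161); the cluster is the binomial expansion (p + q)^4.
P(M) = 0.51839^4 = 0.072215
P(M+2) = 4 × 0.51839^3 × 0.48161^1 = 0.268365
P(M+4) = 6 × 0.51839^2 × 0.48161^2 = 0.373986
P(M+6) = 4 × 0.51839^1 × 0.48161^3 = 0.231634
P(M+8) = 0.48161^4 = 0.053800
The M+4 peak is largest (0.373986); scaling to 100 gives 19.31 : 71.76 : 100.00 : 61.94 : 14.39.

19.31 : 71.76 : 100.00 : 61.94 : 14.39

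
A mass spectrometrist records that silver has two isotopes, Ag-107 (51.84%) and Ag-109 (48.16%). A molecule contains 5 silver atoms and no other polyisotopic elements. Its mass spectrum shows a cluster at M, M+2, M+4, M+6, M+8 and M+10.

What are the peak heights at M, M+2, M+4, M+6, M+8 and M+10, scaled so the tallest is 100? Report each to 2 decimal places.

The 5 Ag atoms are independent, so intensities follow the terms of (0.5184 + 0.4816)^5.
P(M) = 0.5184^5 = 0.037439
P(M+2) = 5 × 0.5184^4 × 0.4816^1 = 0.173907
P(M+4) = 10 × 0.5184^3 × 0.4816^2 = 0.323123
P(M+6) = 10 × 0.5184^2 × 0.4816^3 = 0.300185
P(M+8) = 5 × 0.5184^1 × 0.4816^4 = 0.139438
P(M+10) = 0.4816^5 = 0.025908
The M+4 peak is largest (0.323123); scaling to 100 gives 11.59 : 53.82 : 100.00 : 92.90 : 43.15 : 8.02.

11.59 : 53.82 : 100.00 : 92.90 : 43.15 : 8.02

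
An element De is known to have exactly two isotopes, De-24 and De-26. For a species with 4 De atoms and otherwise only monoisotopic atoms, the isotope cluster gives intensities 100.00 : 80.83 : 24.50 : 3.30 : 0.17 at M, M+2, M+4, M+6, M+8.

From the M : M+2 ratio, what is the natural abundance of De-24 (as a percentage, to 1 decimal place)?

If p is the fraction of De that is De-24, then I(M+2)/I(M) = [C(4,1)·p^3·(1−p)] / p^4 = 4·(1−p)/p = 80.83/100.00 = 0.8083
(1−p)/p = 0.8083/4 = 0.2021  ⇒  p = 1/(1 + 0.2021) = 0.8319
De-24: 83.2%, De-26: 16.8%.

83.2%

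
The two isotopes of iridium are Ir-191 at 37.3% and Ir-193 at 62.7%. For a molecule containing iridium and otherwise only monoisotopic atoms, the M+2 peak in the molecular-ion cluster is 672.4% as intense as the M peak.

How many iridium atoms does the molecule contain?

4

With n Ir atoms, P(M+2)/P(M) = C(n,1)·p^(n−1)q / p^n = n·q/p = n · 0.627/0.373.
n = 6.724 × 0.373/0.627 = 4.00 ≈ 4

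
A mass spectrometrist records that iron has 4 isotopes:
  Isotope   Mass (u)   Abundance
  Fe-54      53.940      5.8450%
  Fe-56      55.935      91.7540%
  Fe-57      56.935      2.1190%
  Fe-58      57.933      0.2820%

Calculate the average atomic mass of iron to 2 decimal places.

55.85 u

The abundance-weighted mean is 0.058450 × 53.940 + 0.917540 × 55.935 + 0.021190 × 56.935 + 0.002820 × 57.933
= 3.1528 + 51.3226 + 1.2065 + 0.1634 = 55.8453 u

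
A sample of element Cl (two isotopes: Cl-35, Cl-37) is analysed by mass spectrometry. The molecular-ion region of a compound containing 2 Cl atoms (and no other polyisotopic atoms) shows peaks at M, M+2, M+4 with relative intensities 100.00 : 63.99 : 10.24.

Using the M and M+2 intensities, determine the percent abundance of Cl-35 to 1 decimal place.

75.8%

Let p = fractional abundance of Cl-35. I(M+2)/I(M) = [C(2,1)·p^1·(1−p)] / p^2 = 2·(1−p)/p = 63.99/100.00 = 0.6399
(1−p)/p = 0.6399/2 = 0.3200  ⇒  p = 1/(1 + 0.3200) = 0.7576
Cl-35: 75.8%, Cl-37: 24.2%.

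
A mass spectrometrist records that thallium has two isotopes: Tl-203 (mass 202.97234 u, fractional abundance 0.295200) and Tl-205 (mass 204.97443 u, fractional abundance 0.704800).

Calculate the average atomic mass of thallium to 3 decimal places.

204.383 u

The abundance-weighted mean is 0.295200 × 202.97234 + 0.704800 × 204.97443
= 59.917435 + 144.465978 = 204.383413 u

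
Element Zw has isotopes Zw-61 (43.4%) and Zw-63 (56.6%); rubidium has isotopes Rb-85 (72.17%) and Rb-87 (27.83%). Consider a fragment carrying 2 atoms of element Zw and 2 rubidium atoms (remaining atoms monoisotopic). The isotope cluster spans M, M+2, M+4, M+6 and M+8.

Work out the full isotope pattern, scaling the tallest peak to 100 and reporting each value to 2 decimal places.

Element Zw pattern (n=2): 0.188356 : 0.491288 : 0.320356
Rubidium pattern (n=2): 0.52085089 : 0.40169822 : 0.07745089
Convolve the two distributions (both contribute in 2-u steps):
  M: 0.188356×0.52085089 = 0.098105
  M+2: 0.188356×0.40169822 + 0.491288×0.52085089 = 0.331550
  M+4: 0.188356×0.07745089 + 0.491288×0.40169822 + 0.320356×0.52085089 = 0.378796
  M+6: 0.491288×0.07745089 + 0.320356×0.40169822 = 0.166737
  M+8: 0.320356×0.07745089 = 0.024812
Scale to base peak (0.378796) = 100: 25.90 : 87.53 : 100.00 : 44.02 : 6.55

25.90 : 87.53 : 100.00 : 44.02 : 6.55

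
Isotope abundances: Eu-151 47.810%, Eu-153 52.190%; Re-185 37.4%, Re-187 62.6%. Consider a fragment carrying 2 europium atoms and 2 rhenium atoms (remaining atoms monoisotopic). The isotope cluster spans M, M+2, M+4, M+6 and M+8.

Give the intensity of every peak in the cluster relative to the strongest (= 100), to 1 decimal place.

8.8 : 48.9 : 100.0 : 89.4 : 29.5

Europium pattern (n=2): 0.22857961 : 0.49904078 : 0.27237961
Rhenium pattern (n=2): 0.139876 : 0.468248 : 0.391876
Convolve the two distributions (both contribute in 2-u steps):
  M: 0.22857961×0.139876 = 0.031973
  M+2: 0.22857961×0.468248 + 0.49904078×0.139876 = 0.176836
  M+4: 0.22857961×0.391876 + 0.49904078×0.468248 + 0.27237961×0.139876 = 0.361349
  M+6: 0.49904078×0.391876 + 0.27237961×0.468248 = 0.323103
  M+8: 0.27237961×0.391876 = 0.106739
Scale to base peak (0.361349) = 100: 8.8 : 48.9 : 100.0 : 89.4 : 29.5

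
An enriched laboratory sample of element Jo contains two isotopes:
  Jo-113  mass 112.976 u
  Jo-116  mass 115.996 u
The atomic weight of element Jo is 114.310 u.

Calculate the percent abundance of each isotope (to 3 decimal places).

Writing the weighted mean with unknown fraction x of Jo-113:
112.976·x + 115.996·(1 − x) = 114.310
(112.976 − 115.996)·x = 114.310 − 115.996
x = -1.686 / -3.020 = 0.55828 → 55.828% Jo-113, 44.172% Jo-116.

Jo-113: 55.828%, Jo-116: 44.172%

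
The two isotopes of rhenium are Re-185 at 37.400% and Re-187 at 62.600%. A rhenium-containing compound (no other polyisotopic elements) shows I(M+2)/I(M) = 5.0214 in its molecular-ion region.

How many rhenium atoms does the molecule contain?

For n independent Re atoms, I(M+2)/I(M) = n · (abundance Re-187) / (abundance Re-185) = n · 0.62600/0.37400.
n = 5.0214 × 0.37400/0.62600 = 3.00 ≈ 3

3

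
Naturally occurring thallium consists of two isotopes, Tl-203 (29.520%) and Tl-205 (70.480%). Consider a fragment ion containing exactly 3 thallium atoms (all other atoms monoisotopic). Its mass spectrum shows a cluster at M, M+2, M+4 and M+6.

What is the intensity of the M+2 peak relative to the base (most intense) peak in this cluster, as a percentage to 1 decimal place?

41.9%

Binomial terms of (0.29520 + 0.70480)^3: M 0.0257, M+2 0.1843, M+4 0.4399, M+6 0.3501 → M+4 is the base peak.
P(M+4) = C(3,2) × 0.29520^1 × 0.70480^2 = 3 × 0.2952 × 0.49674304 = 0.439916 (base)
P(M+2) = C(3,1) × 0.29520^2 × 0.70480^1 = 3 × 0.08714304 × 0.7048 = 0.184255
Relative intensity = 0.184255 / 0.439916 × 100 = 41.9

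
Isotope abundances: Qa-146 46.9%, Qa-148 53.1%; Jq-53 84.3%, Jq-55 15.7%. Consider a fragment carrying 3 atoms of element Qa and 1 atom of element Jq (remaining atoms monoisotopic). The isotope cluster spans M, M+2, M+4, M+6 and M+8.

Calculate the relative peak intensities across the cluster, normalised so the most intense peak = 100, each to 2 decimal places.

Element Qa pattern (n=3): 0.10316171 : 0.35039787 : 0.39671913 : 0.14972129
Element Jq pattern (n=1): 0.8430 : 0.1570
Convolve the two distributions (both contribute in 2-u steps):
  M: 0.10316171×0.8430 = 0.086965
  M+2: 0.10316171×0.1570 + 0.35039787×0.8430 = 0.311582
  M+4: 0.35039787×0.1570 + 0.39671913×0.8430 = 0.389447
  M+6: 0.39671913×0.1570 + 0.14972129×0.8430 = 0.188500
  M+8: 0.14972129×0.1570 = 0.023506
Scale to base peak (0.389447) = 100: 22.33 : 80.01 : 100.00 : 48.40 : 6.04

22.33 : 80.01 : 100.00 : 48.40 : 6.04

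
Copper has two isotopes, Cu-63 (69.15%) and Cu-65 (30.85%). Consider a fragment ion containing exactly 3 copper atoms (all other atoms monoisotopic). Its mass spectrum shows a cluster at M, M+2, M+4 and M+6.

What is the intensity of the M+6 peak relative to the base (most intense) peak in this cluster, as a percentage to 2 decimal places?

(0.6915 + 0.3085)^3 gives M 0.3307, M+2 0.4425, M+4 0.1974, M+6 0.0294; the largest is M+2.
P(M+2) = C(3,1) × 0.6915^2 × 0.3085^1 = 3 × 0.47817225 × 0.3085 = 0.442548 (base)
P(M+6) = C(3,3) × 0.6915^0 × 0.3085^3 = 1 × 1.0000 × 0.02936064 = 0.029361
Relative intensity = 0.029361 / 0.442548 × 100 = 6.63

6.63%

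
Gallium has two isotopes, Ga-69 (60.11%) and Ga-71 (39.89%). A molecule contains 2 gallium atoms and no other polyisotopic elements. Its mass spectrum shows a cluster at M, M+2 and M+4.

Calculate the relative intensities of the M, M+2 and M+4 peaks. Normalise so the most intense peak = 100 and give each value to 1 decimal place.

75.3 : 100.0 : 33.2

The 2 Ga atoms are independent, so intensities follow the terms of (0.6011 + 0.3989)^2.
P(M) = 0.6011^2 = 0.361321
P(M+2) = 2 × 0.6011^1 × 0.3989^1 = 0.479558
P(M+4) = 0.3989^2 = 0.159121
The M+2 peak is largest (0.479558); scaling to 100 gives 75.3 : 100.0 : 33.2.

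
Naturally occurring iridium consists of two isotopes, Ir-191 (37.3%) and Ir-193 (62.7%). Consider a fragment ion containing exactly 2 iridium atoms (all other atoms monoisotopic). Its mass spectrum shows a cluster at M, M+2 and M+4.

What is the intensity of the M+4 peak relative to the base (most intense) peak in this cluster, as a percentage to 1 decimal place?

84.0%

Term probabilities: M 0.1391, M+2 0.4677, M+4 0.3931. Base peak = M+2.
P(M+2) = C(2,1) × 0.373^1 × 0.627^1 = 2 × 0.3730 × 0.6270 = 0.467742 (base)
P(M+4) = C(2,2) × 0.373^0 × 0.627^2 = 1 × 1.0000 × 0.393129 = 0.393129
Relative intensity = 0.393129 / 0.467742 × 100 = 84.0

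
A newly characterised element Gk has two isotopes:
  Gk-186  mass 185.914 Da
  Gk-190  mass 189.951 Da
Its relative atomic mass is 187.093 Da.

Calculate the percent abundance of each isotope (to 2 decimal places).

With x = fraction of Gk-186 (so Gk-190 is 1 − x):
185.914·x + 189.951·(1 − x) = 187.093
(185.914 − 189.951)·x = 187.093 − 189.951
x = -2.858 / -4.037 = 0.70795 → 70.80% Gk-186, 29.20% Gk-190.

Gk-186: 70.80%, Gk-190: 29.20%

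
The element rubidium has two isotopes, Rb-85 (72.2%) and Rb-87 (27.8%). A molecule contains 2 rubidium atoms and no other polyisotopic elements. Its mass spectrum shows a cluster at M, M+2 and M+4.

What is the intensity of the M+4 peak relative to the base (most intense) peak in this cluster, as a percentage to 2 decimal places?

14.83%

Term probabilities: M 0.5213, M+2 0.4014, M+4 0.0773. Base peak = M.
P(M) = C(2,0) × 0.722^2 × 0.278^0 = 1 × 0.521284 × 1.0000 = 0.521284 (base)
P(M+4) = C(2,2) × 0.722^0 × 0.278^2 = 1 × 1.0000 × 0.077284 = 0.077284
Relative intensity = 0.077284 / 0.521284 × 100 = 14.83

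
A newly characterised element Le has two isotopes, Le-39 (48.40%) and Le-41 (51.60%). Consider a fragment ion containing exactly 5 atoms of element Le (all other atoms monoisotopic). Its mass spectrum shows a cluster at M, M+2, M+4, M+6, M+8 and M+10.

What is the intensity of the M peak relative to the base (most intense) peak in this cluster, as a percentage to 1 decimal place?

Term probabilities: M 0.0266, M+2 0.1416, M+4 0.3019, M+6 0.3218, M+8 0.1716, M+10 0.0366. Base peak = M+6.
P(M+6) = C(5,3) × 0.4840^2 × 0.5160^3 = 10 × 0.234256 × 0.1373881 = 0.321840 (base)
P(M) = C(5,0) × 0.4840^5 × 0.5160^0 = 1 × 0.02655992 × 1.0000 = 0.026560
Relative intensity = 0.026560 / 0.321840 × 100 = 8.3

8.3%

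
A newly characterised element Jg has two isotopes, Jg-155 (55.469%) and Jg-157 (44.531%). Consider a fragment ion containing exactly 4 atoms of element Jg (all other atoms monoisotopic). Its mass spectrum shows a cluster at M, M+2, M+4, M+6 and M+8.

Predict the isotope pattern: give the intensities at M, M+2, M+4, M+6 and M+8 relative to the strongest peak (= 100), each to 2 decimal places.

Each Jg atom is independently Jg-155 (p = 0.55469) or Jg-157 (q = 0.44531); the cluster is the binomial expansion (p + q)^4.
P(M) = 0.55469^4 = 0.094668
P(M+2) = 4 × 0.55469^3 × 0.44531^1 = 0.304000
P(M+4) = 6 × 0.55469^2 × 0.44531^2 = 0.366081
P(M+6) = 4 × 0.55469^1 × 0.44531^3 = 0.195929
P(M+8) = 0.44531^4 = 0.039323
The M+4 peak is largest (0.366081); scaling to 100 gives 25.86 : 83.04 : 100.00 : 53.52 : 10.74.

25.86 : 83.04 : 100.00 : 53.52 : 10.74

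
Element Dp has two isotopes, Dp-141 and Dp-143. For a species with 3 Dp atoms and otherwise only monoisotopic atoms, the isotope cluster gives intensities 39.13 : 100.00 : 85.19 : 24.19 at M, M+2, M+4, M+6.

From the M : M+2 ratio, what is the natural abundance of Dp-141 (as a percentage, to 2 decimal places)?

54.00%

Let p = fractional abundance of Dp-141. I(M+2)/I(M) = [C(3,1)·p^2·(1−p)] / p^3 = 3·(1−p)/p = 100.00/39.13 = 2.5556
(1−p)/p = 2.5556/3 = 0.8519  ⇒  p = 1/(1 + 0.8519) = 0.5400
Dp-141: 54.00%, Dp-143: 46.00%.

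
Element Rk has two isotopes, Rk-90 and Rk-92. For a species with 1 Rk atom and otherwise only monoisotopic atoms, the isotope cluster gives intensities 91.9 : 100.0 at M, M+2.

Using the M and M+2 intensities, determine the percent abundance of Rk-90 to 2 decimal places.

If p is the fraction of Rk that is Rk-90, then I(M+2)/I(M) = [C(1,1)·p^0·(1−p)] / p^1 = 1·(1−p)/p = 100.0/91.9 = 1.0881
(1−p)/p = 1.0881/1 = 1.0881  ⇒  p = 1/(1 + 1.0881) = 0.4789
Rk-90: 47.89%, Rk-92: 52.11%.

47.89%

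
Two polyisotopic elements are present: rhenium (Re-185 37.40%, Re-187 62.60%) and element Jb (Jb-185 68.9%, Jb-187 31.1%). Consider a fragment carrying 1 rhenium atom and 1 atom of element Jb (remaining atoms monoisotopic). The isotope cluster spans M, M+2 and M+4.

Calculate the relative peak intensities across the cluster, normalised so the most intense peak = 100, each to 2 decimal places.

47.05 : 100.00 : 35.55

Rhenium pattern (n=1): 0.3740 : 0.6260
Element Jb pattern (n=1): 0.6890 : 0.3110
Convolve the two distributions (both contribute in 2-u steps):
  M: 0.3740×0.6890 = 0.257686
  M+2: 0.3740×0.3110 + 0.6260×0.6890 = 0.547628
  M+4: 0.6260×0.3110 = 0.194686
Scale to base peak (0.547628) = 100: 47.05 : 100.00 : 35.55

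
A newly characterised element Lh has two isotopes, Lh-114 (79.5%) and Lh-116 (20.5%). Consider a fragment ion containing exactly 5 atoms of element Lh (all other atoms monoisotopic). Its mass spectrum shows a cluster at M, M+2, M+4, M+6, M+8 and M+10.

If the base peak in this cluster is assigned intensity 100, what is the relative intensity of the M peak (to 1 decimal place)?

77.6

(0.795 + 0.205)^5 gives M 0.3176, M+2 0.4094, M+4 0.2112, M+6 0.0544, M+8 0.0070, M+10 0.0004; the largest is M+2.
P(M+2) = C(5,1) × 0.795^4 × 0.205^1 = 5 × 0.3994556 × 0.2050 = 0.409442 (base)
P(M) = C(5,0) × 0.795^5 × 0.205^0 = 1 × 0.3175672 × 1.0000 = 0.317567
Relative intensity = 0.317567 / 0.409442 × 100 = 77.6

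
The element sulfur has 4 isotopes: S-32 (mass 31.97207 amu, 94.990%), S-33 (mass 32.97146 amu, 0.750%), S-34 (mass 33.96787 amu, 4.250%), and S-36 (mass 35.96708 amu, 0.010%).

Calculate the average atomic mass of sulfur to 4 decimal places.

Average mass = Σ (abundance × isotope mass) = 0.94990 × 31.97207 + 0.00750 × 32.97146 + 0.04250 × 33.96787 + 0.00010 × 35.96708
= 30.370269 + 0.247286 + 1.443634 + 0.003597 = 32.064786 amu

32.0648 amu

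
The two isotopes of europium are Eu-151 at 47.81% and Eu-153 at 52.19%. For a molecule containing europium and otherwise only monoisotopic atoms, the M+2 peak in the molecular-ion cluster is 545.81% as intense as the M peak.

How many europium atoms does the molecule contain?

5

With n Eu atoms, P(M+2)/P(M) = C(n,1)·p^(n−1)q / p^n = n·q/p = n · 0.5219/0.4781.
n = 5.4581 × 0.4781/0.5219 = 5.00 ≈ 5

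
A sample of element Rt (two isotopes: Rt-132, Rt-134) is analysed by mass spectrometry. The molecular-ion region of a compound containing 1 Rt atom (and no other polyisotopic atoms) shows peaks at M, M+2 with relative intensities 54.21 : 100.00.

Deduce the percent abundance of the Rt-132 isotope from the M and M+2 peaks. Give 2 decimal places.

If p is the fraction of Rt that is Rt-132, then I(M+2)/I(M) = [C(1,1)·p^0·(1−p)] / p^1 = 1·(1−p)/p = 100.00/54.21 = 1.8447
(1−p)/p = 1.8447/1 = 1.8447  ⇒  p = 1/(1 + 1.8447) = 0.3515
Rt-132: 35.15%, Rt-134: 64.85%.

35.15%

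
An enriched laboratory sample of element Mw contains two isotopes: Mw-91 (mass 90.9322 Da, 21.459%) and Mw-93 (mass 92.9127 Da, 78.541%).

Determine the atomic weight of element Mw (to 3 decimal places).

92.488 Da

Average mass = Σ (abundance × isotope mass) = 0.21459 × 90.9322 + 0.78541 × 92.9127
= 19.51314 + 72.97456 = 92.48770 Da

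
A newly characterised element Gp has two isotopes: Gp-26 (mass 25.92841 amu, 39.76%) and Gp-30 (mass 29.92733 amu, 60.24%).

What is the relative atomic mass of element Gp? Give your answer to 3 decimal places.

Average mass = Σ (abundance × isotope mass) = 0.3976 × 25.92841 + 0.6024 × 29.92733
= 10.309136 + 18.028224 = 28.337360 amu

28.337 amu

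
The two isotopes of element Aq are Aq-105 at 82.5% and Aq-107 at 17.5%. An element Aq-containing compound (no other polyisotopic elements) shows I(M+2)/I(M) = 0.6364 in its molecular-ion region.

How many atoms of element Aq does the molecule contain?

The M+2/M ratio from n Aq atoms is n · q/p = n · 0.175/0.825.
n = 0.6364 × 0.825/0.175 = 3.00 ≈ 3

3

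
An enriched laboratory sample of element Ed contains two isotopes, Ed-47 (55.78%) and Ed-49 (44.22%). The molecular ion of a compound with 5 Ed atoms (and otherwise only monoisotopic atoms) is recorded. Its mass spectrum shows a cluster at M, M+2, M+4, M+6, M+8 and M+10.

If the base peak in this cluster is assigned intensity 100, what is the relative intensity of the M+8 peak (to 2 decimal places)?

Binomial terms of (0.5578 + 0.4422)^5: M 0.0540, M+2 0.2140, M+4 0.3394, M+6 0.2690, M+8 0.1066, M+10 0.0169 → M+4 is the base peak.
P(M+4) = C(5,2) × 0.5578^3 × 0.4422^2 = 10 × 0.17355436 × 0.19554084 = 0.339370 (base)
P(M+8) = C(5,4) × 0.5578^1 × 0.4422^4 = 5 × 0.5578 × 0.03823622 = 0.106641
Relative intensity = 0.106641 / 0.339370 × 100 = 31.42

31.42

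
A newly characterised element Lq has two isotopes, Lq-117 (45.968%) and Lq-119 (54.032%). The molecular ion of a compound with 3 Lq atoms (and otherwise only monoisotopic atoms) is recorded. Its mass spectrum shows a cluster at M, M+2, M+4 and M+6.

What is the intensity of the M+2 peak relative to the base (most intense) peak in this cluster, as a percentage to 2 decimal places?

85.08%

(0.45968 + 0.54032)^3 gives M 0.0971, M+2 0.3425, M+4 0.4026, M+6 0.1577; the largest is M+4.
P(M+4) = C(3,2) × 0.45968^1 × 0.54032^2 = 3 × 0.45968 × 0.2919457 = 0.402605 (base)
P(M+2) = C(3,1) × 0.45968^2 × 0.54032^1 = 3 × 0.2113057 × 0.54032 = 0.342518
Relative intensity = 0.342518 / 0.402605 × 100 = 85.08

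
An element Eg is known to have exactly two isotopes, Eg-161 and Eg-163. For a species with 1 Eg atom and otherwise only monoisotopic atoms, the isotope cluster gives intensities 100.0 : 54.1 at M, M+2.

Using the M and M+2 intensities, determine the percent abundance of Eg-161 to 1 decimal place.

Let p = fractional abundance of Eg-161. I(M+2)/I(M) = [C(1,1)·p^0·(1−p)] / p^1 = 1·(1−p)/p = 54.1/100.0 = 0.5410
(1−p)/p = 0.5410/1 = 0.5410  ⇒  p = 1/(1 + 0.5410) = 0.6489
Eg-161: 64.9%, Eg-163: 35.1%.

64.9%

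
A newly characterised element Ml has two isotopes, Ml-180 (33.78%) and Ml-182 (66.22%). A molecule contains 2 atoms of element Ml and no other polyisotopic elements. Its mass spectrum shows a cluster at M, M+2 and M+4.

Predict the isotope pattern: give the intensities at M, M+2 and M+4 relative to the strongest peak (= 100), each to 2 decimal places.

The 2 Ml atoms are independent, so intensities follow the terms of (0.3378 + 0.6622)^2.
P(M) = 0.3378^2 = 0.114109
P(M+2) = 2 × 0.3378^1 × 0.6622^1 = 0.447382
P(M+4) = 0.6622^2 = 0.438509
The M+2 peak is largest (0.447382); scaling to 100 gives 25.51 : 100.00 : 98.02.

25.51 : 100.00 : 98.02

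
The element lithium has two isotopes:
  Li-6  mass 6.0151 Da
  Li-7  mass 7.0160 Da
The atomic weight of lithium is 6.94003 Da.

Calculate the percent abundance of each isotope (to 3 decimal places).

Li-6: 7.590%, Li-7: 92.410%

Writing the weighted mean with unknown fraction x of Li-6:
6.0151·x + 7.0160·(1 − x) = 6.94003
(6.0151 − 7.0160)·x = 6.94003 − 7.0160
x = -0.07597 / -1.0009 = 0.07590 → 7.590% Li-6, 92.410% Li-7.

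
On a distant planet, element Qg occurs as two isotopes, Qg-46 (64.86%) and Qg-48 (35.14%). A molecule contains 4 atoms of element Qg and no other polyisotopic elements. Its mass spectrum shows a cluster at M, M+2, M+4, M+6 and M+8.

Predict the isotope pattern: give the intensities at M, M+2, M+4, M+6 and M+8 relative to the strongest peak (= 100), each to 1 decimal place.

46.1 : 100.0 : 81.3 : 29.4 : 4.0

Each Qg atom is independently Qg-46 (p = 0.6486) or Qg-48 (q = 0.3514); the cluster is the binomial expansion (p + q)^4.
P(M) = 0.6486^4 = 0.176973
P(M+2) = 4 × 0.6486^3 × 0.3514^1 = 0.383524
P(M+4) = 6 × 0.6486^2 × 0.3514^2 = 0.311680
P(M+6) = 4 × 0.6486^1 × 0.3514^3 = 0.112575
P(M+8) = 0.3514^4 = 0.015248
The M+2 peak is largest (0.383524); scaling to 100 gives 46.1 : 100.0 : 81.3 : 29.4 : 4.0.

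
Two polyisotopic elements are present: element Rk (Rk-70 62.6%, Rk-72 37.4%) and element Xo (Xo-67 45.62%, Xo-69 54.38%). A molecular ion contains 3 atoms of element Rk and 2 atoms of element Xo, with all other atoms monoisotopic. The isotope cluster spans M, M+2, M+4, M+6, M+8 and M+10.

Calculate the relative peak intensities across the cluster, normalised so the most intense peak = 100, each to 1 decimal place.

14.8 : 61.7 : 100.0 : 78.5 : 30.0 : 4.5

Element Rk pattern (n=3): 0.24531438 : 0.43968487 : 0.26268713 : 0.05231362
Element Xo pattern (n=2): 0.20811844 : 0.49616312 : 0.29571844
Convolve the two distributions (both contribute in 2-u steps):
  M: 0.24531438×0.20811844 = 0.051054
  M+2: 0.24531438×0.49616312 + 0.43968487×0.20811844 = 0.213222
  M+4: 0.24531438×0.29571844 + 0.43968487×0.49616312 + 0.26268713×0.20811844 = 0.345369
  M+6: 0.43968487×0.29571844 + 0.26268713×0.49616312 + 0.05231362×0.20811844 = 0.271246
  M+8: 0.26268713×0.29571844 + 0.05231362×0.49616312 = 0.103638
  M+10: 0.05231362×0.29571844 = 0.015470
Scale to base peak (0.345369) = 100: 14.8 : 61.7 : 100.0 : 78.5 : 30.0 : 4.5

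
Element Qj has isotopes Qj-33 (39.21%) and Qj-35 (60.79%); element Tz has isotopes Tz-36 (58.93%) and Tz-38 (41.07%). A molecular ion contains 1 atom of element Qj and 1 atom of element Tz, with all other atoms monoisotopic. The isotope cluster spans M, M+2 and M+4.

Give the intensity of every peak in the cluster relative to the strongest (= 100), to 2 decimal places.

Element Qj pattern (n=1): 0.3921 : 0.6079
Element Tz pattern (n=1): 0.5893 : 0.4107
Convolve the two distributions (both contribute in 2-u steps):
  M: 0.3921×0.5893 = 0.231065
  M+2: 0.3921×0.4107 + 0.6079×0.5893 = 0.519271
  M+4: 0.6079×0.4107 = 0.249665
Scale to base peak (0.519271) = 100: 44.50 : 100.00 : 48.08

44.50 : 100.00 : 48.08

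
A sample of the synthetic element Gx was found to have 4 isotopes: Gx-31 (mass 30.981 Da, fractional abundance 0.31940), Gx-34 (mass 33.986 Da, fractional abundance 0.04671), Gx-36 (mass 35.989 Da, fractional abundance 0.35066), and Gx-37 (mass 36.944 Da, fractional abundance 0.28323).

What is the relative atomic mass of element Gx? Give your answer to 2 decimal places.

Average mass = Σ (abundance × isotope mass) = 0.31940 × 30.981 + 0.04671 × 33.986 + 0.35066 × 35.989 + 0.28323 × 36.944
= 9.8953 + 1.5875 + 12.6199 + 10.4636 = 34.5663 Da

34.57 Da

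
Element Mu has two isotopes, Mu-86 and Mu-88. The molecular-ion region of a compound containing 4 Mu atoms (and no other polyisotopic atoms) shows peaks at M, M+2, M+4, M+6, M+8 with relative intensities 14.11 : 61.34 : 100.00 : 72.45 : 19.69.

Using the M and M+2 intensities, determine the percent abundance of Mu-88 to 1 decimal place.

52.1%

Let p = fractional abundance of Mu-86. I(M+2)/I(M) = [C(4,1)·p^3·(1−p)] / p^4 = 4·(1−p)/p = 61.34/14.11 = 4.3473
(1−p)/p = 4.3473/4 = 1.0868  ⇒  p = 1/(1 + 1.0868) = 0.4792
Mu-86: 47.9%, Mu-88: 52.1%.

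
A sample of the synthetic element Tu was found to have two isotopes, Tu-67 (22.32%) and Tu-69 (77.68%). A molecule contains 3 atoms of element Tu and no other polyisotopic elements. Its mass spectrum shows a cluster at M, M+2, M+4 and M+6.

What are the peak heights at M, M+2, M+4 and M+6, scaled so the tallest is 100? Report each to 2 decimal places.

Each Tu atom is independently Tu-67 (p = 0.2232) or Tu-69 (q = 0.7768); the cluster is the binomial expansion (p + q)^3.
P(M) = 0.2232^3 = 0.011119
P(M+2) = 3 × 0.2232^2 × 0.7768^1 = 0.116096
P(M+4) = 3 × 0.2232^1 × 0.7768^2 = 0.404049
P(M+6) = 0.7768^3 = 0.468735
The M+6 peak is largest (0.468735); scaling to 100 gives 2.37 : 24.77 : 86.20 : 100.00.

2.37 : 24.77 : 86.20 : 100.00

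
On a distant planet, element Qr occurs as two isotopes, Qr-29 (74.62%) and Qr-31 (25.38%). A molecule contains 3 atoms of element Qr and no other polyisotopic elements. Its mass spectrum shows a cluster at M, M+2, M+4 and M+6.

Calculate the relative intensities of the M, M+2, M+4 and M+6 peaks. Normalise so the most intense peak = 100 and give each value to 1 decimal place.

98.0 : 100.0 : 34.0 : 3.9

Each Qr atom is independently Qr-29 (p = 0.7462) or Qr-31 (q = 0.2538); the cluster is the binomial expansion (p + q)^3.
P(M) = 0.7462^3 = 0.415495
P(M+2) = 3 × 0.7462^2 × 0.2538^1 = 0.423959
P(M+4) = 3 × 0.7462^1 × 0.2538^2 = 0.144198
P(M+6) = 0.2538^3 = 0.016348
The M+2 peak is largest (0.423959); scaling to 100 gives 98.0 : 100.0 : 34.0 : 3.9.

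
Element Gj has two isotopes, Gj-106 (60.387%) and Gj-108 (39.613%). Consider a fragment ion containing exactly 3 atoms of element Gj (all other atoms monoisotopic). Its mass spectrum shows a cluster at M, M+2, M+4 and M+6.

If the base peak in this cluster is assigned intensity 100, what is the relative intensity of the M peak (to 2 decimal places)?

50.81

Term probabilities: M 0.2202, M+2 0.4334, M+4 0.2843, M+6 0.0622. Base peak = M+2.
P(M+2) = C(3,1) × 0.60387^2 × 0.39613^1 = 3 × 0.36465898 × 0.39613 = 0.433357 (base)
P(M) = C(3,0) × 0.60387^3 × 0.39613^0 = 1 × 0.22020662 × 1.0000 = 0.220207
Relative intensity = 0.220207 / 0.433357 × 100 = 50.81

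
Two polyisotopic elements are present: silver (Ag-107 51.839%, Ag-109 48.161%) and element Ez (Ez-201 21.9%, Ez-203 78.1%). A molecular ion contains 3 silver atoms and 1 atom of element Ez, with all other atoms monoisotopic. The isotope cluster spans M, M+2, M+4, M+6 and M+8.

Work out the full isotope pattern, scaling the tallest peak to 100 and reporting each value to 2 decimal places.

Silver pattern (n=3): 0.13930601 : 0.38826655 : 0.36071887 : 0.11170857
Element Ez pattern (n=1): 0.2190 : 0.7810
Convolve the two distributions (both contribute in 2-u steps):
  M: 0.13930601×0.2190 = 0.030508
  M+2: 0.13930601×0.7810 + 0.38826655×0.2190 = 0.193828
  M+4: 0.38826655×0.7810 + 0.36071887×0.2190 = 0.382234
  M+6: 0.36071887×0.7810 + 0.11170857×0.2190 = 0.306186
  M+8: 0.11170857×0.7810 = 0.087244
Scale to base peak (0.382234) = 100: 7.98 : 50.71 : 100.00 : 80.10 : 22.82

7.98 : 50.71 : 100.00 : 80.10 : 22.82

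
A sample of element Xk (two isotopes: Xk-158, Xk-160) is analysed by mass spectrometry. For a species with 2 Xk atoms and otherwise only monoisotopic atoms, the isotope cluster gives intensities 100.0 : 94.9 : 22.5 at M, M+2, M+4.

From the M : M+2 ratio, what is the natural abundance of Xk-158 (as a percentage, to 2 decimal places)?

If p is the fraction of Xk that is Xk-158, then I(M+2)/I(M) = [C(2,1)·p^1·(1−p)] / p^2 = 2·(1−p)/p = 94.9/100.0 = 0.9490
(1−p)/p = 0.9490/2 = 0.4745  ⇒  p = 1/(1 + 0.4745) = 0.6782
Xk-158: 67.82%, Xk-160: 32.18%.

67.82%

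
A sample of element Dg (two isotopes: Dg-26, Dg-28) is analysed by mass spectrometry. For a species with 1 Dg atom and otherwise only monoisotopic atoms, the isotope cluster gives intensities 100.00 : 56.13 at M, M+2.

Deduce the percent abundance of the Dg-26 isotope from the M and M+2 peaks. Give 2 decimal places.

Let p = fractional abundance of Dg-26. I(M+2)/I(M) = [C(1,1)·p^0·(1−p)] / p^1 = 1·(1−p)/p = 56.13/100.00 = 0.5613
(1−p)/p = 0.5613/1 = 0.5613  ⇒  p = 1/(1 + 0.5613) = 0.6405
Dg-26: 64.05%, Dg-28: 35.95%.

64.05%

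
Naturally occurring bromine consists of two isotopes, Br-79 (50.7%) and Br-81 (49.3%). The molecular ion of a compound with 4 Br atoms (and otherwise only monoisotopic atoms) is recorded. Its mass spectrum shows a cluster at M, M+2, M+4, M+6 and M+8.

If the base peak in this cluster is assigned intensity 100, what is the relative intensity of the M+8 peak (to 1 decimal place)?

Term probabilities: M 0.0661, M+2 0.2570, M+4 0.3749, M+6 0.2430, M+8 0.0591. Base peak = M+4.
P(M+4) = C(4,2) × 0.507^2 × 0.493^2 = 6 × 0.257049 × 0.243049 = 0.374853 (base)
P(M+8) = C(4,4) × 0.507^0 × 0.493^4 = 1 × 1.0000 × 0.05907282 = 0.059073
Relative intensity = 0.059073 / 0.374853 × 100 = 15.8

15.8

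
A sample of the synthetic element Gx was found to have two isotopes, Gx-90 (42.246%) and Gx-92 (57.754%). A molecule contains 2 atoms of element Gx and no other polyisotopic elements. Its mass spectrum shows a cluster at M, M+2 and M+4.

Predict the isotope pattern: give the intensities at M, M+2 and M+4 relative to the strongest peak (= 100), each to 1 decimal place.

Expanding (0.42246 + 0.57754)^2:
P(M) = 0.42246^2 = 0.178472
P(M+2) = 2 × 0.42246^1 × 0.57754^1 = 0.487975
P(M+4) = 0.57754^2 = 0.333552
The M+2 peak is largest (0.487975); scaling to 100 gives 36.6 : 100.0 : 68.4.

36.6 : 100.0 : 68.4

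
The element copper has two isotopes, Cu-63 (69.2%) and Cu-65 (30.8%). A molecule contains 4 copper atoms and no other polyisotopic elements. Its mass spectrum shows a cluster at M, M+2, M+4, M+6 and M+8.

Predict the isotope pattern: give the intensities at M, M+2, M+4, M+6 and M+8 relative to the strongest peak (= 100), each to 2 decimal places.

56.17 : 100.00 : 66.76 : 19.81 : 2.20

Expanding (0.692 + 0.308)^4:
P(M) = 0.692^4 = 0.229311
P(M+2) = 4 × 0.692^3 × 0.308^1 = 0.408253
P(M+4) = 6 × 0.692^2 × 0.308^2 = 0.272562
P(M+6) = 4 × 0.692^1 × 0.308^3 = 0.080876
P(M+8) = 0.308^4 = 0.008999
The M+2 peak is largest (0.408253); scaling to 100 gives 56.17 : 100.00 : 66.76 : 19.81 : 2.20.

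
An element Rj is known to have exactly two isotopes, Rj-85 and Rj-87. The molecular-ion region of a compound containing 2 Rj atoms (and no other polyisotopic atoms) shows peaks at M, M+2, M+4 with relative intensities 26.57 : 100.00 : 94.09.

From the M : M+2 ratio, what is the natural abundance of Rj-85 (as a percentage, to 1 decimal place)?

34.7%

Let p = fractional abundance of Rj-85. I(M+2)/I(M) = [C(2,1)·p^1·(1−p)] / p^2 = 2·(1−p)/p = 100.00/26.57 = 3.7636
(1−p)/p = 3.7636/2 = 1.8818  ⇒  p = 1/(1 + 1.8818) = 0.3470
Rj-85: 34.7%, Rj-87: 65.3%.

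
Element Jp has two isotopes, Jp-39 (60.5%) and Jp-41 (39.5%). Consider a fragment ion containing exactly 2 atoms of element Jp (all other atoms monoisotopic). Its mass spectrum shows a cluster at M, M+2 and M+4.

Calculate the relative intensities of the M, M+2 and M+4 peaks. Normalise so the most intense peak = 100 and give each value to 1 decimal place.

76.6 : 100.0 : 32.6

Expanding (0.605 + 0.395)^2:
P(M) = 0.605^2 = 0.366025
P(M+2) = 2 × 0.605^1 × 0.395^1 = 0.477950
P(M+4) = 0.395^2 = 0.156025
The M+2 peak is largest (0.477950); scaling to 100 gives 76.6 : 100.0 : 32.6.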